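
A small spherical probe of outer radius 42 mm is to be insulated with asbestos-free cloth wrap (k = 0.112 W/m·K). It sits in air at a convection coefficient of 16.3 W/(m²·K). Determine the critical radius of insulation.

For a sphere r_cr = 2k/h = 2×0.112/16.3
r_cr = 13.7 mm; since the bare radius (42 mm) is above r_cr, any added insulation will reduce heat loss.

r_cr ≈ 13.7 mm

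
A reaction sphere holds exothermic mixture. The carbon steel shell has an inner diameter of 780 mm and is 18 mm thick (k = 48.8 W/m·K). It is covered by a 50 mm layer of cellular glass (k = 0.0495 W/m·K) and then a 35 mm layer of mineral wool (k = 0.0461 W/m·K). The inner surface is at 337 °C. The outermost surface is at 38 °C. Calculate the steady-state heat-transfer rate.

Q ≈ 428 W

Radial (spherical) resistances in series:
R_carbon steel shell = (1/0.39 − 1/0.408)/(4π×48.8) = 1.845×10^-4 K/W
R_cellular glass = (1/0.408 − 1/0.458)/(4π×0.0495) = 0.4302 K/W
R_mineral wool = (1/0.458 − 1/0.493)/(4π×0.0461) = 0.2676 K/W
R_total = 0.6979 K/W
Q = ΔT/R_total = 299/0.6979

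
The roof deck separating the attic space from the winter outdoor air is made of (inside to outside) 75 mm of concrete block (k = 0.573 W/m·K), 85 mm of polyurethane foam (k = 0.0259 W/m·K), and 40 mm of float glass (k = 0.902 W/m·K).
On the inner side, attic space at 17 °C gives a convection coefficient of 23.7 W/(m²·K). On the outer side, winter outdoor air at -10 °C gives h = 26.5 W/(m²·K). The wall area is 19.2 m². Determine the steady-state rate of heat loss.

Thermal resistances in series:
R_inner film = 1/(h_i·A) = 1/(23.7×19.2) = 0.002198 K/W
R_concrete block = L/(kA) = 0.075/(0.573×19.2) = 0.006817 K/W
R_polyurethane foam = L/(kA) = 0.085/(0.0259×19.2) = 0.1709 K/W
R_float glass = L/(kA) = 0.04/(0.902×19.2) = 0.00231 K/W
R_outer film = 1/(h_o·A) = 1/(26.5×19.2) = 0.001965 K/W
R_total = 0.1842 K/W
Q = ΔT / R_total = 27 / 0.1842

Q ≈ 147 W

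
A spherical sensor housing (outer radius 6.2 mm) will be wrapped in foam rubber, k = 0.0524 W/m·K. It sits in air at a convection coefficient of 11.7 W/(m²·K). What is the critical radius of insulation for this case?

r_cr ≈ 8.96 mm

For a sphere r_cr = 2k/h = 2×0.0524/11.7
r_cr = 8.96 mm; since the bare radius (6.2 mm) is below r_cr, adding a thin layer of insulation will *increase* heat loss.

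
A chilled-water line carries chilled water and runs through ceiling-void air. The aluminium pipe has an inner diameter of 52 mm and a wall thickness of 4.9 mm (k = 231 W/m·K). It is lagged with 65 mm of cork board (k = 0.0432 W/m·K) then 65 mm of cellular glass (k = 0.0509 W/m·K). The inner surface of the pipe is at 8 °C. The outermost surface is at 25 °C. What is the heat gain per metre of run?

Cylindrical conduction, so R = ln(r₂/r₁)/(2πkL) per layer, in series:
R_aluminium pipe wall = ln(30.9/26)/(2π×231×1) = 1.19×10^-4 K/W
R_cork board = ln(95.9/30.9)/(2π×0.0432×1) = 4.172 K/W
R_cellular glass = ln(160.9/95.9)/(2π×0.0509×1) = 1.618 K/W
R_total = 5.791 K/W
Q = ΔT/R_total = 17/5.791

q′ ≈ 2.94 W/m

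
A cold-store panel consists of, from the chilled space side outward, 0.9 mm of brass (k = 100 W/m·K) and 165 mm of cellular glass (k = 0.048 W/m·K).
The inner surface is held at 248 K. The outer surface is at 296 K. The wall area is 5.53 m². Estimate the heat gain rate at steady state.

Using the resistance-network approach (series):
R_brass = L/(kA) = 0.0009/(100×5.53) = 1.627×10^-6 K/W
R_cellular glass = L/(kA) = 0.165/(0.048×5.53) = 0.6216 K/W
R_total = 0.6216 K/W
Q = ΔT / R_total = 48 / 0.6216

Q ≈ 77.2 W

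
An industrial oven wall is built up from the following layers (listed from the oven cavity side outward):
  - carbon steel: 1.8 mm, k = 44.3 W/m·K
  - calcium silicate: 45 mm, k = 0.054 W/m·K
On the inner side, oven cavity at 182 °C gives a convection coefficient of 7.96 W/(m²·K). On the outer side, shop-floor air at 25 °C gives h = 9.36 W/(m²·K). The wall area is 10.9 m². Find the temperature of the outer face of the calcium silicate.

T ≈ 40.7 °C

Model the wall as resistances in series:
R_inner film = 1/(h_i·A) = 1/(7.96×10.9) = 0.01153 K/W
R_carbon steel = L/(kA) = 0.0018/(44.3×10.9) = 3.728×10^-6 K/W
R_calcium silicate = L/(kA) = 0.045/(0.054×10.9) = 0.07645 K/W
R_outer film = 1/(h_o·A) = 1/(9.36×10.9) = 0.009802 K/W
R_total = 0.09778 K/W;  Q = ΔT/R_total = 157/0.09778 = 1606 W
T_interface = T_inner − Q·ΣR(inner→interface) = 182 − 1610×0.08798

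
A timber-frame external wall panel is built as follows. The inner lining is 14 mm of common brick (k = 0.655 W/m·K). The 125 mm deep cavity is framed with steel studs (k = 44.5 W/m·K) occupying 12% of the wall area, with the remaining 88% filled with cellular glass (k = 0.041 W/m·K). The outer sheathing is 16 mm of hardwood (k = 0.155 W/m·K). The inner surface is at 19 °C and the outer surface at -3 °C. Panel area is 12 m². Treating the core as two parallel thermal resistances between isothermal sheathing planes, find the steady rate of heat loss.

Q ≈ 1790 W

Sheathing layers in series; stud and cavity paths in parallel between them.
R_inner = 0.014/(0.655×12) = 0.001781 K/W
R_stud  = 0.125/(44.5×0.12×12) = 0.001951 K/W
R_cav   = 0.125/(0.041×0.88×12) = 0.2887 K/W
1/R_core = 1/R_stud + 1/R_cav → R_core = 0.001938 K/W
R_outer = 0.016/(0.155×12) = 0.008602 K/W
R_total = 0.01232 K/W
Q = ΔT/R_total = 22/0.01232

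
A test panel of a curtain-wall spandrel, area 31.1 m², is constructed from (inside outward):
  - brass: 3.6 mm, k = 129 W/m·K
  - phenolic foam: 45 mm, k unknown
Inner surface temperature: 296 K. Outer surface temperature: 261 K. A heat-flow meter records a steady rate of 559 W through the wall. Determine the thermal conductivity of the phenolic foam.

k ≈ 0.0231 W/(m·K)

Thermal resistances in series:
R_brass = L/(kA) = 0.0036/(129×31.1) = 8.973×10^-7 K/W
Sum of known resistances R_other = 8.973×10^-7 K/W
Total R = ΔT/Q = 35/559 = 0.06261 K/W
R_phenolic foam = R_total − R_other = 0.06261 K/W
k = L/(R·A) = 0.045/(0.06261×31.1)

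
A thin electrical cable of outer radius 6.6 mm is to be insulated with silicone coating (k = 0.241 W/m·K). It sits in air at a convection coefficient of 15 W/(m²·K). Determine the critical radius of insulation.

r_cr ≈ 16.1 mm

For a cylinder r_cr = k/h = 0.241/15
r_cr = 16.1 mm; since the bare radius (6.6 mm) is below r_cr, adding a thin layer of insulation will *increase* heat loss.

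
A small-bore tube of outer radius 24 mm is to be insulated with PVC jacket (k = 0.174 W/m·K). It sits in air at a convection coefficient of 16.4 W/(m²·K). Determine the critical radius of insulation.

r_cr ≈ 10.6 mm

For a cylinder r_cr = k/h = 0.174/16.4
r_cr = 10.6 mm; since the bare radius (24 mm) is above r_cr, any added insulation will reduce heat loss.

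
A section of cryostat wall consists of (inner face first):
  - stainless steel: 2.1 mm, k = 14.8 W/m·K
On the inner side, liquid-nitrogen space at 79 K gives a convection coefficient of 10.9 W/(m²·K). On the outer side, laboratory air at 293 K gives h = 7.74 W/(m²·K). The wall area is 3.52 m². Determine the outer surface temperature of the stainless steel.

T ≈ 168 K

Treating each layer as a thermal resistance in series:
R_inner film = 1/(h_i·A) = 1/(10.9×3.52) = 0.02606 K/W
R_stainless steel = L/(kA) = 0.0021/(14.8×3.52) = 4.031×10^-5 K/W
R_outer film = 1/(h_o·A) = 1/(7.74×3.52) = 0.0367 K/W
R_total = 0.06281 K/W;  Q = ΔT/R_total = 214/0.06281 = 3407 W
T_interface = T_inner + Q·ΣR(inner→interface) = 79 + 3410×0.0261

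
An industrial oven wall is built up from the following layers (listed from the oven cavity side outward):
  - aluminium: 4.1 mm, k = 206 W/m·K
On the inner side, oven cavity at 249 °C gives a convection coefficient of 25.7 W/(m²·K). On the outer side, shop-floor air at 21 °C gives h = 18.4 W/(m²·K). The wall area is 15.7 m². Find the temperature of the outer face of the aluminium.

T ≈ 154 °C

Series thermal resistances:
R_inner film = 1/(h_i·A) = 1/(25.7×15.7) = 0.002478 K/W
R_aluminium = L/(kA) = 0.0041/(206×15.7) = 1.268×10^-6 K/W
R_outer film = 1/(h_o·A) = 1/(18.4×15.7) = 0.003462 K/W
R_total = 0.005941 K/W;  Q = ΔT/R_total = 228/0.005941 = 38380 W
T_interface = T_inner − Q·ΣR(inner→interface) = 249 − 38400×0.00248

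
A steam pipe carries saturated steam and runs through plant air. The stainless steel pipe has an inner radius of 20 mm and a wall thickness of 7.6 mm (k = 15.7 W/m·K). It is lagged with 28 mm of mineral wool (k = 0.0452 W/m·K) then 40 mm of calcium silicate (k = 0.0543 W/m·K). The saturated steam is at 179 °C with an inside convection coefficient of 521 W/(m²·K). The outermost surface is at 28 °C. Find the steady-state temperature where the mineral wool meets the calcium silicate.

T ≈ 86.9 °C

For a radial system each layer contributes R = ln(r_out/r_in)/(2πkL); films add R = 1/(hA).
R_inner film = 1/(h_i·2πr₁L) = 1/(521×2π×0.02×1) = 0.01527 K/W
R_stainless steel pipe wall = ln(27.6/20)/(2π×15.7×1) = 0.003265 K/W
R_mineral wool = ln(55.6/27.6)/(2π×0.0452×1) = 2.466 K/W
R_calcium silicate = ln(95.6/55.6)/(2π×0.0543×1) = 1.589 K/W
R_total = 4.073 K/W
Q = ΔT/R_total = 151/4.073
Q = 37.1 W/m
T_interface = T_inner − Q·ΣR(inner→interface) = 179 − 37.1×2.485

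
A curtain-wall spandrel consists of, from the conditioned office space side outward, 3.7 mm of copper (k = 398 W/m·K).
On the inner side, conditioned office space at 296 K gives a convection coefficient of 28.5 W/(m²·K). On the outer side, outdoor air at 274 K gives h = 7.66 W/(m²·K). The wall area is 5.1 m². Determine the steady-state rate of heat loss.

Q ≈ 677 W

Using the resistance-network approach (series):
R_inner film = 1/(h_i·A) = 1/(28.5×5.1) = 0.00688 K/W
R_copper = L/(kA) = 0.0037/(398×5.1) = 1.823×10^-6 K/W
R_outer film = 1/(h_o·A) = 1/(7.66×5.1) = 0.0256 K/W
R_total = 0.03248 K/W
Q = ΔT / R_total = 22 / 0.03248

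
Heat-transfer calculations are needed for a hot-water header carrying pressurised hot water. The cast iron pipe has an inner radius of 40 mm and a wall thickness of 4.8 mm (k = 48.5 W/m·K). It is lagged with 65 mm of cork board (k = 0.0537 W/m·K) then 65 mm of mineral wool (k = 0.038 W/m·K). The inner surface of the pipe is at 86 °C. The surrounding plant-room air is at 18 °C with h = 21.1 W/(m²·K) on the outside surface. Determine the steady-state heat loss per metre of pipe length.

Per-layer cylindrical resistances, series-summed:
R_cast iron pipe wall = ln(44.8/40)/(2π×48.5×1) = 3.719×10^-4 K/W
R_cork board = ln(109.8/44.8)/(2π×0.0537×1) = 2.657 K/W
R_mineral wool = ln(174.8/109.8)/(2π×0.038×1) = 1.947 K/W
R_outer film = 1/(h_o·2πr_oL) = 1/(21.1×2π×0.1748×1) = 0.04315 K/W
R_total = 4.648 K/W
Q = ΔT/R_total = 68/4.648

q′ ≈ 14.6 W/m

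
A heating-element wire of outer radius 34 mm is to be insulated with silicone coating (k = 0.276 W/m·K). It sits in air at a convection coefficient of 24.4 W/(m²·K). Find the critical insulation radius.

For a cylinder r_cr = k/h = 0.276/24.4
r_cr = 11.3 mm; since the bare radius (34 mm) is above r_cr, any added insulation will reduce heat loss.

r_cr ≈ 11.3 mm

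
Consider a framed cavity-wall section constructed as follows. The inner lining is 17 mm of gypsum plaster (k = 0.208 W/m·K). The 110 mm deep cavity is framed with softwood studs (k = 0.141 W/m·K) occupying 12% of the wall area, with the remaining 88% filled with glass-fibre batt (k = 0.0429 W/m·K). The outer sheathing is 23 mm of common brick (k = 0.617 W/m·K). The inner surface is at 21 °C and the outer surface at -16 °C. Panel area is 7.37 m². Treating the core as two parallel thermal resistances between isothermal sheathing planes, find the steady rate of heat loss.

Sheathing layers in series; stud and cavity paths in parallel between them.
R_inner = 0.017/(0.208×7.37) = 0.01109 K/W
R_stud  = 0.11/(0.141×0.12×7.37) = 0.8821 K/W
R_cav   = 0.11/(0.0429×0.88×7.37) = 0.3954 K/W
1/R_core = 1/R_stud + 1/R_cav → R_core = 0.273 K/W
R_outer = 0.023/(0.617×7.37) = 0.005058 K/W
R_total = 0.2891 K/W
Q = ΔT/R_total = 37/0.2891

Q ≈ 128 W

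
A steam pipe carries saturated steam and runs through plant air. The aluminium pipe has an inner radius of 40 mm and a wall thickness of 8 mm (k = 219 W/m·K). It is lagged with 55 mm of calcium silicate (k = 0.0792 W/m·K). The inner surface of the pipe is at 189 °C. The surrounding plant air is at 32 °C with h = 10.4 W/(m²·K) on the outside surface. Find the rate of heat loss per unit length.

q′ ≈ 93.3 W/m

Cylindrical conduction, so R = ln(r₂/r₁)/(2πkL) per layer, in series:
R_aluminium pipe wall = ln(48/40)/(2π×219×1) = 1.325×10^-4 K/W
R_calcium silicate = ln(103/48)/(2π×0.0792×1) = 1.534 K/W
R_outer film = 1/(h_o·2πr_oL) = 1/(10.4×2π×0.103×1) = 0.1486 K/W
R_total = 1.683 K/W
Q = ΔT/R_total = 157/1.683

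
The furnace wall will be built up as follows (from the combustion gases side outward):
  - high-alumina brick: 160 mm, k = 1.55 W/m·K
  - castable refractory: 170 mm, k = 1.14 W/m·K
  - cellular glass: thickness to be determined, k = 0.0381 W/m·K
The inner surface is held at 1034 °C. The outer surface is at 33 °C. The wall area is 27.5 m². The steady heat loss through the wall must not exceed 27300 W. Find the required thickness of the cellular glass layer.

L ≈ 28.8 mm

Series thermal resistances:
R_high-alumina brick = L/(kA) = 0.16/(1.55×27.5) = 0.003754 K/W
R_castable refractory = L/(kA) = 0.17/(1.14×27.5) = 0.005423 K/W
Sum of the known resistances R_other = 0.009176 K/W
Required total resistance R_tot = ΔT/Q_allow = 1001/27300 = 0.03667 K/W
R_cellular glass = R_tot − R_other = 0.02749 K/W
L = R·k·A = 0.02749×0.0381×27.5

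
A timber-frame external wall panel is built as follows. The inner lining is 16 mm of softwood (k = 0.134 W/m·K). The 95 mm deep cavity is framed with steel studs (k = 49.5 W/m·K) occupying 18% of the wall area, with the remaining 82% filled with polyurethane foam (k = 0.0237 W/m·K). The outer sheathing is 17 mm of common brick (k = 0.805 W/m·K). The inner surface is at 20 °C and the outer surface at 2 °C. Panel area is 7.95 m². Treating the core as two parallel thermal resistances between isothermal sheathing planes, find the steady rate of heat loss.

Sheathing layers in series; stud and cavity paths in parallel between them.
R_inner = 0.016/(0.134×7.95) = 0.01502 K/W
R_stud  = 0.095/(49.5×0.18×7.95) = 0.001341 K/W
R_cav   = 0.095/(0.0237×0.82×7.95) = 0.6149 K/W
1/R_core = 1/R_stud + 1/R_cav → R_core = 0.001338 K/W
R_outer = 0.017/(0.805×7.95) = 0.002656 K/W
R_total = 0.01901 K/W
Q = ΔT/R_total = 18/0.01901

Q ≈ 947 W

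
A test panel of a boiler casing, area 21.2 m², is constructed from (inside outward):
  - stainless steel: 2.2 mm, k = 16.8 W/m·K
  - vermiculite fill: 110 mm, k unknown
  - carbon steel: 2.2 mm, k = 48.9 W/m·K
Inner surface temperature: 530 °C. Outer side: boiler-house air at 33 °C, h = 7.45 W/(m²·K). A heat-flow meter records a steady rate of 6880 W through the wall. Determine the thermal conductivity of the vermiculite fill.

k ≈ 0.0787 W/(m·K)

Model the wall as resistances in series:
R_stainless steel = L/(kA) = 0.0022/(16.8×21.2) = 6.177×10^-6 K/W
R_carbon steel = L/(kA) = 0.0022/(48.9×21.2) = 2.122×10^-6 K/W
R_outer film = 1/(h_o·A) = 1/(7.45×21.2) = 0.006332 K/W
Sum of known resistances R_other = 0.00634 K/W
Total R = ΔT/Q = 497/6880 = 0.07224 K/W
R_vermiculite fill = R_total − R_other = 0.0659 K/W
k = L/(R·A) = 0.11/(0.0659×21.2)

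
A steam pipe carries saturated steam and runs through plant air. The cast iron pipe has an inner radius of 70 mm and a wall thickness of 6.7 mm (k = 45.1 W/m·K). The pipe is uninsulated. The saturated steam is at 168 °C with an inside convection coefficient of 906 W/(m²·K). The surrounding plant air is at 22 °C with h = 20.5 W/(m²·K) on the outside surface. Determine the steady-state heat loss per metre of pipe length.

Radial resistances (cylindrical: R_cond = ln(r_o/r_i)/(2πkL), R_conv = 1/(h·2πrL)):
R_inner film = 1/(h_i·2πr₁L) = 1/(906×2π×0.07×1) = 0.00251 K/W
R_cast iron pipe wall = ln(76.7/70)/(2π×45.1×1) = 3.226×10^-4 K/W
R_outer film = 1/(h_o·2πr_oL) = 1/(20.5×2π×0.0767×1) = 0.1012 K/W
R_total = 0.1041 K/W
Q = ΔT/R_total = 146/0.1041

q′ ≈ 1400 W/m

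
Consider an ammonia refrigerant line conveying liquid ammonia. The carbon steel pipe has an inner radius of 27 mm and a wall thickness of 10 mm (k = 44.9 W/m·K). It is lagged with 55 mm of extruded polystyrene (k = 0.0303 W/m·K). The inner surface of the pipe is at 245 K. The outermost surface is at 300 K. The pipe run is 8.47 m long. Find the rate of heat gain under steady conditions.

For a radial system each layer contributes R = ln(r_out/r_in)/(2πkL); films add R = 1/(hA).
R_carbon steel pipe wall = ln(37/27)/(2π×44.9×8.47) = 1.319×10^-4 K/W
R_extruded polystyrene = ln(92/37)/(2π×0.0303×8.47) = 0.5649 K/W
R_total = 0.565 K/W
Q = ΔT/R_total = 55/0.565

Q ≈ 97.3 W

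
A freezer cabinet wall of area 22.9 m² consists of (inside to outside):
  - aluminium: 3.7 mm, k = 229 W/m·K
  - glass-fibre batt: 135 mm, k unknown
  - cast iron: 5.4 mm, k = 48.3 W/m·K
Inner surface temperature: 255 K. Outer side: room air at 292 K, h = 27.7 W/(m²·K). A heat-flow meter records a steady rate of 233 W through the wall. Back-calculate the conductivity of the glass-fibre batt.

k ≈ 0.0375 W/(m·K)

Thermal resistances in series:
R_aluminium = L/(kA) = 0.0037/(229×22.9) = 7.056×10^-7 K/W
R_cast iron = L/(kA) = 0.0054/(48.3×22.9) = 4.882×10^-6 K/W
R_outer film = 1/(h_o·A) = 1/(27.7×22.9) = 0.001576 K/W
Sum of known resistances R_other = 0.001582 K/W
Total R = ΔT/Q = 37/233 = 0.1588 K/W
R_glass-fibre batt = R_total − R_other = 0.1572 K/W
k = L/(R·A) = 0.135/(0.1572×22.9)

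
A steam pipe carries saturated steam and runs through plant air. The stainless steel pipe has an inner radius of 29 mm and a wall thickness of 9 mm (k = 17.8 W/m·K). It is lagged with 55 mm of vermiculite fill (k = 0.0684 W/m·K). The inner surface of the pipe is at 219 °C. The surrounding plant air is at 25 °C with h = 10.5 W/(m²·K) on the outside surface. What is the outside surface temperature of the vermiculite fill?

T ≈ 39.1 °C

Radial resistances (cylindrical: R_cond = ln(r_o/r_i)/(2πkL), R_conv = 1/(h·2πrL)):
R_stainless steel pipe wall = ln(38/29)/(2π×17.8×1) = 0.002417 K/W
R_vermiculite fill = ln(93/38)/(2π×0.0684×1) = 2.083 K/W
R_outer film = 1/(h_o·2πr_oL) = 1/(10.5×2π×0.093×1) = 0.163 K/W
R_total = 2.248 K/W
Q = ΔT/R_total = 194/2.248
Q = 86.3 W/m
T_interface = T_inner − Q·ΣR(inner→interface) = 219 − 86.3×2.085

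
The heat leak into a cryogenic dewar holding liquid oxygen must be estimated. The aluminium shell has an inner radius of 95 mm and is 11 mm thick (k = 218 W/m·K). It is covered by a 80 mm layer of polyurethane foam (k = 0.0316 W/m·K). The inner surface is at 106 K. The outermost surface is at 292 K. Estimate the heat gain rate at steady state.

Each spherical layer contributes R = (1/r_i − 1/r_o)/(4πk):
R_aluminium shell = (1/0.095 − 1/0.106)/(4π×218) = 3.987×10^-4 K/W
R_polyurethane foam = (1/0.106 − 1/0.186)/(4π×0.0316) = 10.22 K/W
R_total = 10.22 K/W
Q = ΔT/R_total = 186/10.22

Q ≈ 18.2 W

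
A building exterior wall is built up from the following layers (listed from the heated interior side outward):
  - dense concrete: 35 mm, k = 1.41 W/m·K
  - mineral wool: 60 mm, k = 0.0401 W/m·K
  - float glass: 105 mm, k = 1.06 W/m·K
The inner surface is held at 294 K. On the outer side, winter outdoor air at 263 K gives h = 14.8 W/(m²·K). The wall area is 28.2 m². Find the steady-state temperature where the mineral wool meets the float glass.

T ≈ 266 K

Model the wall as resistances in series:
R_dense concrete = L/(kA) = 0.035/(1.41×28.2) = 8.802×10^-4 K/W
R_mineral wool = L/(kA) = 0.06/(0.0401×28.2) = 0.05306 K/W
R_float glass = L/(kA) = 0.105/(1.06×28.2) = 0.003513 K/W
R_outer film = 1/(h_o·A) = 1/(14.8×28.2) = 0.002396 K/W
R_total = 0.05985 K/W;  Q = ΔT/R_total = 31/0.05985 = 518 W
T_interface = T_inner − Q·ΣR(inner→interface) = 294 − 518×0.05394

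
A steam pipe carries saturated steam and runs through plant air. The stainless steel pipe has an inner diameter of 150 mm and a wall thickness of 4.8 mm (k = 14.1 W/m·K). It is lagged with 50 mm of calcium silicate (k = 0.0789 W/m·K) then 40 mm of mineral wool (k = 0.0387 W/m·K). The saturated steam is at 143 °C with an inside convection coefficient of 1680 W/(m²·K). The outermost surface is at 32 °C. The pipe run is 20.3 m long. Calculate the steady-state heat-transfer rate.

Radial resistances (cylindrical: R_cond = ln(r_o/r_i)/(2πkL), R_conv = 1/(h·2πrL)):
R_inner film = 1/(h_i·2πr₁L) = 1/(1680×2π×0.075×20.3) = 6.222×10^-5 K/W
R_stainless steel pipe wall = ln(79.8/75)/(2π×14.1×20.3) = 3.449×10^-5 K/W
R_calcium silicate = ln(129.8/79.8)/(2π×0.0789×20.3) = 0.04834 K/W
R_mineral wool = ln(169.8/129.8)/(2π×0.0387×20.3) = 0.05442 K/W
R_total = 0.1029 K/W
Q = ΔT/R_total = 111/0.1029

Q ≈ 1080 W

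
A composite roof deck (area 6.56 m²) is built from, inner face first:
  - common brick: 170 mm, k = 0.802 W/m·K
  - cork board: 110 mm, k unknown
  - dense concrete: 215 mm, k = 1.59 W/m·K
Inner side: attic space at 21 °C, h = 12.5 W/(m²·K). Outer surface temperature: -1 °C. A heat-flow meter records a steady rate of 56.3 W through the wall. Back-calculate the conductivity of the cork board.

k ≈ 0.0515 W/(m·K)

Using the resistance-network approach (series):
R_inner film = 1/(h_i·A) = 1/(12.5×6.56) = 0.0122 K/W
R_common brick = L/(kA) = 0.17/(0.802×6.56) = 0.03231 K/W
R_dense concrete = L/(kA) = 0.215/(1.59×6.56) = 0.02061 K/W
Sum of known resistances R_other = 0.06512 K/W
Total R = ΔT/Q = 22/56.3 = 0.3908 K/W
R_cork board = R_total − R_other = 0.3256 K/W
k = L/(R·A) = 0.11/(0.3256×6.56)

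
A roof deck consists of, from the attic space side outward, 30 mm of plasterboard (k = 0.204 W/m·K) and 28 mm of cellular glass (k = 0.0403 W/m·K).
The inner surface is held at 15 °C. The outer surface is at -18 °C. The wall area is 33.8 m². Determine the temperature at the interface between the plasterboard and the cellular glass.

T ≈ 9.24 °C

Thermal resistances in series:
R_plasterboard = L/(kA) = 0.03/(0.204×33.8) = 0.004351 K/W
R_cellular glass = L/(kA) = 0.028/(0.0403×33.8) = 0.02056 K/W
R_total = 0.02491 K/W;  Q = ΔT/R_total = 33/0.02491 = 1325 W
T_interface = T_inner − Q·ΣR(inner→interface) = 15 − 1320×0.004351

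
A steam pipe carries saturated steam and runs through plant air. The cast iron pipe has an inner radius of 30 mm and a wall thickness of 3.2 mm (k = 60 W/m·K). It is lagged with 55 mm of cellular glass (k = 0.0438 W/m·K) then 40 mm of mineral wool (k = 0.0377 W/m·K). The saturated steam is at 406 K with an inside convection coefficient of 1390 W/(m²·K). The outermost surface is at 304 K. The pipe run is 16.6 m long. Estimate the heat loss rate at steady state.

Q ≈ 330 W

For a radial system each layer contributes R = ln(r_out/r_in)/(2πkL); films add R = 1/(hA).
R_inner film = 1/(h_i·2πr₁L) = 1/(1390×2π×0.03×16.6) = 2.299×10^-4 K/W
R_cast iron pipe wall = ln(33.2/30)/(2π×60×16.6) = 1.62×10^-5 K/W
R_cellular glass = ln(88.2/33.2)/(2π×0.0438×16.6) = 0.2139 K/W
R_mineral wool = ln(128.2/88.2)/(2π×0.0377×16.6) = 0.09511 K/W
R_total = 0.3092 K/W
Q = ΔT/R_total = 102/0.3092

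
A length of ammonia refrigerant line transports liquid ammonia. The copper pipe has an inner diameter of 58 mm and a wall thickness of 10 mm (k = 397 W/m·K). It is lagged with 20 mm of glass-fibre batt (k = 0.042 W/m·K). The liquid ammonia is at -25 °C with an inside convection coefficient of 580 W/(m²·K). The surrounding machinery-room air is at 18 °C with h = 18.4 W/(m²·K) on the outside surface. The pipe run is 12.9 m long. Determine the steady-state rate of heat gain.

Cylindrical conduction, so R = ln(r₂/r₁)/(2πkL) per layer, in series:
R_inner film = 1/(h_i·2πr₁L) = 1/(580×2π×0.029×12.9) = 7.335×10^-4 K/W
R_copper pipe wall = ln(39/29)/(2π×397×12.9) = 9.207×10^-6 K/W
R_glass-fibre batt = ln(59/39)/(2π×0.042×12.9) = 0.1216 K/W
R_outer film = 1/(h_o·2πr_oL) = 1/(18.4×2π×0.059×12.9) = 0.01136 K/W
R_total = 0.1337 K/W
Q = ΔT/R_total = 43/0.1337

Q ≈ 322 W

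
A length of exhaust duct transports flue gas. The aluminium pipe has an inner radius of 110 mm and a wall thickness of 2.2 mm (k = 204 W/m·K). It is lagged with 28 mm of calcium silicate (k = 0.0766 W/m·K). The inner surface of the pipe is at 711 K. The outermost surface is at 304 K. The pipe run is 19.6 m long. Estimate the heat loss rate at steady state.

Cylindrical conduction, so R = ln(r₂/r₁)/(2πkL) per layer, in series:
R_aluminium pipe wall = ln(112.2/110)/(2π×204×19.6) = 7.882×10^-7 K/W
R_calcium silicate = ln(140.2/112.2)/(2π×0.0766×19.6) = 0.02362 K/W
R_total = 0.02362 K/W
Q = ΔT/R_total = 407/0.02362

Q ≈ 17200 W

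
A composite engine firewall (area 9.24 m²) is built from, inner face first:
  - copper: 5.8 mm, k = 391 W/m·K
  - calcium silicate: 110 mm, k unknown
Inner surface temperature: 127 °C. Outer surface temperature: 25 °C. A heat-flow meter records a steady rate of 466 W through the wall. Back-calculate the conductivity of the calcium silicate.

k ≈ 0.0544 W/(m·K)

Treating each layer as a thermal resistance in series:
R_copper = L/(kA) = 0.0058/(391×9.24) = 1.605×10^-6 K/W
Sum of known resistances R_other = 1.605×10^-6 K/W
Total R = ΔT/Q = 102/466 = 0.2189 K/W
R_calcium silicate = R_total − R_other = 0.2189 K/W
k = L/(R·A) = 0.11/(0.2189×9.24)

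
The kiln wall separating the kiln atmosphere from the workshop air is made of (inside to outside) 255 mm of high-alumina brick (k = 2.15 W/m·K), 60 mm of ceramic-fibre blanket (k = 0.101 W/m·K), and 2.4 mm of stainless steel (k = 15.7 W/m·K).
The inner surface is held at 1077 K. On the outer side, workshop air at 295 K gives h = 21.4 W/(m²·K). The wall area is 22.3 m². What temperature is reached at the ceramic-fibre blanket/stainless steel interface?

T ≈ 343 K

Treating each layer as a thermal resistance in series:
R_high-alumina brick = L/(kA) = 0.255/(2.15×22.3) = 0.005319 K/W
R_ceramic-fibre blanket = L/(kA) = 0.06/(0.101×22.3) = 0.02664 K/W
R_stainless steel = L/(kA) = 0.0024/(15.7×22.3) = 6.855×10^-6 K/W
R_outer film = 1/(h_o·A) = 1/(21.4×22.3) = 0.002095 K/W
R_total = 0.03406 K/W;  Q = ΔT/R_total = 782/0.03406 = 22960 W
T_interface = T_inner − Q·ΣR(inner→interface) = 1077 − 23000×0.03196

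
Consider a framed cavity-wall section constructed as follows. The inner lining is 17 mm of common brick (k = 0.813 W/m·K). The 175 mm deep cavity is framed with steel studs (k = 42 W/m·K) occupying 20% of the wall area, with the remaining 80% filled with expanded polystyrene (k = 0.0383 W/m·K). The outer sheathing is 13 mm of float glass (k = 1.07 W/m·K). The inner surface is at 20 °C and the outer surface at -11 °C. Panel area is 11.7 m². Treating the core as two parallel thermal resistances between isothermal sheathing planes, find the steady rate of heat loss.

Q ≈ 6740 W

Sheathing layers in series; stud and cavity paths in parallel between them.
R_inner = 0.017/(0.813×11.7) = 0.001787 K/W
R_stud  = 0.175/(42×0.2×11.7) = 0.001781 K/W
R_cav   = 0.175/(0.0383×0.8×11.7) = 0.4882 K/W
1/R_core = 1/R_stud + 1/R_cav → R_core = 0.001774 K/W
R_outer = 0.013/(1.07×11.7) = 0.001038 K/W
R_total = 0.0046 K/W
Q = ΔT/R_total = 31/0.0046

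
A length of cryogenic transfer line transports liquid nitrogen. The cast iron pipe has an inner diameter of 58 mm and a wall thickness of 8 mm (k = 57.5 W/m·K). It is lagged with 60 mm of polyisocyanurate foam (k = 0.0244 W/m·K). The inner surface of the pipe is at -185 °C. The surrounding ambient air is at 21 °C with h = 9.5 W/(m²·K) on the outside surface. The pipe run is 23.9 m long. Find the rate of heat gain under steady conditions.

Per-layer cylindrical resistances, series-summed:
R_cast iron pipe wall = ln(37/29)/(2π×57.5×23.9) = 2.821×10^-5 K/W
R_polyisocyanurate foam = ln(97/37)/(2π×0.0244×23.9) = 0.263 K/W
R_outer film = 1/(h_o·2πr_oL) = 1/(9.5×2π×0.097×23.9) = 0.007226 K/W
R_total = 0.2703 K/W
Q = ΔT/R_total = 206/0.2703

Q ≈ 762 W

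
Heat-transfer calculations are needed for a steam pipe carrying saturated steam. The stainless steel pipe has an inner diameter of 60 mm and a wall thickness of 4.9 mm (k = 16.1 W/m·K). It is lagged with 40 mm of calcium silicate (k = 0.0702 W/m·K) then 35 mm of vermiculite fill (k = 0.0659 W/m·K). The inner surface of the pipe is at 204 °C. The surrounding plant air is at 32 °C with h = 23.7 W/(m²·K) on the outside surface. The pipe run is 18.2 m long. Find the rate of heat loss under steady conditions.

Q ≈ 1150 W

Treating each annulus and film as a series resistance:
R_stainless steel pipe wall = ln(34.9/30)/(2π×16.1×18.2) = 8.217×10^-5 K/W
R_calcium silicate = ln(74.9/34.9)/(2π×0.0702×18.2) = 0.09513 K/W
R_vermiculite fill = ln(109.9/74.9)/(2π×0.0659×18.2) = 0.05088 K/W
R_outer film = 1/(h_o·2πr_oL) = 1/(23.7×2π×0.1099×18.2) = 0.003357 K/W
R_total = 0.1494 K/W
Q = ΔT/R_total = 172/0.1494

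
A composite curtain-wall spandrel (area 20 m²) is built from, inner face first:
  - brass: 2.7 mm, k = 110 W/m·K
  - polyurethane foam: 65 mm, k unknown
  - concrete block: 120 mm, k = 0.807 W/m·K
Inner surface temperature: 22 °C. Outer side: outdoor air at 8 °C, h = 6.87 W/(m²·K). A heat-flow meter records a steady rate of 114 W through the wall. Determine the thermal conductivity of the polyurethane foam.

k ≈ 0.0301 W/(m·K)

Treating each layer as a thermal resistance in series:
R_brass = L/(kA) = 0.0027/(110×20) = 1.227×10^-6 K/W
R_concrete block = L/(kA) = 0.12/(0.807×20) = 0.007435 K/W
R_outer film = 1/(h_o·A) = 1/(6.87×20) = 0.007278 K/W
Sum of known resistances R_other = 0.01471 K/W
Total R = ΔT/Q = 14/114 = 0.1228 K/W
R_polyurethane foam = R_total − R_other = 0.1081 K/W
k = L/(R·A) = 0.065/(0.1081×20)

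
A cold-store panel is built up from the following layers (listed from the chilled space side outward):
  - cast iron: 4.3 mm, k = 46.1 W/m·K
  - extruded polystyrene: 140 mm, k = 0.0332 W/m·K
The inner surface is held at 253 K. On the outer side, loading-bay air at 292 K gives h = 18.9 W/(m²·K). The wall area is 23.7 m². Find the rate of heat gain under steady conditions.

Treating each layer as a thermal resistance in series:
R_cast iron = L/(kA) = 0.0043/(46.1×23.7) = 3.936×10^-6 K/W
R_extruded polystyrene = L/(kA) = 0.14/(0.0332×23.7) = 0.1779 K/W
R_outer film = 1/(h_o·A) = 1/(18.9×23.7) = 0.002232 K/W
R_total = 0.1802 K/W
Q = ΔT / R_total = 39 / 0.1802

Q ≈ 216 W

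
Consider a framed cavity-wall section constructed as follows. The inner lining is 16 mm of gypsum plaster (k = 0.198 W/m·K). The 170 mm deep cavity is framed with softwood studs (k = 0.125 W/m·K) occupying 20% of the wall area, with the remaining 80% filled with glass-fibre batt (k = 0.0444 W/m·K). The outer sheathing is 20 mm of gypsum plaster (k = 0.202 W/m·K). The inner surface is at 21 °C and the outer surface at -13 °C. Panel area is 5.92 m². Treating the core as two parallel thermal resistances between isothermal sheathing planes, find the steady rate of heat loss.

Sheathing layers in series; stud and cavity paths in parallel between them.
R_inner = 0.016/(0.198×5.92) = 0.01365 K/W
R_stud  = 0.17/(0.125×0.2×5.92) = 1.149 K/W
R_cav   = 0.17/(0.0444×0.8×5.92) = 0.8085 K/W
1/R_core = 1/R_stud + 1/R_cav → R_core = 0.4745 K/W
R_outer = 0.02/(0.202×5.92) = 0.01672 K/W
R_total = 0.5049 K/W
Q = ΔT/R_total = 34/0.5049

Q ≈ 67.3 W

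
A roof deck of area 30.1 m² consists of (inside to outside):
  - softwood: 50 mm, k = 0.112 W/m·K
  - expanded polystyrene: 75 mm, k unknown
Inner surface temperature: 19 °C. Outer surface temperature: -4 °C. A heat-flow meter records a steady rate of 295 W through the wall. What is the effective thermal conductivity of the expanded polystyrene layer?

Model the wall as resistances in series:
R_softwood = L/(kA) = 0.05/(0.112×30.1) = 0.01483 K/W
Sum of known resistances R_other = 0.01483 K/W
Total R = ΔT/Q = 23/295 = 0.07797 K/W
R_expanded polystyrene = R_total − R_other = 0.06313 K/W
k = L/(R·A) = 0.075/(0.06313×30.1)

k ≈ 0.0395 W/(m·K)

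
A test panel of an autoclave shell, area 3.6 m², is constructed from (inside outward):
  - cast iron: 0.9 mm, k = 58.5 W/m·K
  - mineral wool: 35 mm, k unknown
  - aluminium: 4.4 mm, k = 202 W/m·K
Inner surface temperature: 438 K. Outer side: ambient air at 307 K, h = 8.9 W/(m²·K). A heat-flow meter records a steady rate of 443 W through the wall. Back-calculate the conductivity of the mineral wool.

k ≈ 0.0368 W/(m·K)

Using the resistance-network approach (series):
R_cast iron = L/(kA) = 0.0009/(58.5×3.6) = 4.274×10^-6 K/W
R_aluminium = L/(kA) = 0.0044/(202×3.6) = 6.051×10^-6 K/W
R_outer film = 1/(h_o·A) = 1/(8.9×3.6) = 0.03121 K/W
Sum of known resistances R_other = 0.03122 K/W
Total R = ΔT/Q = 131/443 = 0.2957 K/W
R_mineral wool = R_total − R_other = 0.2645 K/W
k = L/(R·A) = 0.035/(0.2645×3.6)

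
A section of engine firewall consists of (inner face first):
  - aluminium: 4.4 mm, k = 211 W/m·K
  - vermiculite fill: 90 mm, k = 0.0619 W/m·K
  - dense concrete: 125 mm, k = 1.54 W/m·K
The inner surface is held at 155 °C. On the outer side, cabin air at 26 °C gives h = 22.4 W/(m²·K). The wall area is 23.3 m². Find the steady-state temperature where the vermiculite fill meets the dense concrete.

T ≈ 36.3 °C

Series thermal resistances:
R_aluminium = L/(kA) = 0.0044/(211×23.3) = 8.95×10^-7 K/W
R_vermiculite fill = L/(kA) = 0.09/(0.0619×23.3) = 0.0624 K/W
R_dense concrete = L/(kA) = 0.125/(1.54×23.3) = 0.003484 K/W
R_outer film = 1/(h_o·A) = 1/(22.4×23.3) = 0.001916 K/W
R_total = 0.0678 K/W;  Q = ΔT/R_total = 129/0.0678 = 1903 W
T_interface = T_inner − Q·ΣR(inner→interface) = 155 − 1900×0.0624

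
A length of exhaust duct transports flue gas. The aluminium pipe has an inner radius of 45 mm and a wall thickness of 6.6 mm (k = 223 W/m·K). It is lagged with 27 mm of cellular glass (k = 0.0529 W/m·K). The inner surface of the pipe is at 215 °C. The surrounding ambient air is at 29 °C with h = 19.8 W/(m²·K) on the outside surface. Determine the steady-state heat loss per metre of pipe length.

q′ ≈ 136 W/m

Treating each annulus and film as a series resistance:
R_aluminium pipe wall = ln(51.6/45)/(2π×223×1) = 9.768×10^-5 K/W
R_cellular glass = ln(78.6/51.6)/(2π×0.0529×1) = 1.266 K/W
R_outer film = 1/(h_o·2πr_oL) = 1/(19.8×2π×0.0786×1) = 0.1023 K/W
R_total = 1.369 K/W
Q = ΔT/R_total = 186/1.369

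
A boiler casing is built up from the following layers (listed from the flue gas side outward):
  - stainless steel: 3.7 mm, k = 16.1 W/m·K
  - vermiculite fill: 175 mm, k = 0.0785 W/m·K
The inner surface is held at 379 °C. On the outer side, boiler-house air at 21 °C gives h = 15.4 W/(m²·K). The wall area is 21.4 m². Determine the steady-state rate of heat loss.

Q ≈ 3340 W

Model the wall as resistances in series:
R_stainless steel = L/(kA) = 0.0037/(16.1×21.4) = 1.074×10^-5 K/W
R_vermiculite fill = L/(kA) = 0.175/(0.0785×21.4) = 0.1042 K/W
R_outer film = 1/(h_o·A) = 1/(15.4×21.4) = 0.003034 K/W
R_total = 0.1072 K/W
Q = ΔT / R_total = 358 / 0.1072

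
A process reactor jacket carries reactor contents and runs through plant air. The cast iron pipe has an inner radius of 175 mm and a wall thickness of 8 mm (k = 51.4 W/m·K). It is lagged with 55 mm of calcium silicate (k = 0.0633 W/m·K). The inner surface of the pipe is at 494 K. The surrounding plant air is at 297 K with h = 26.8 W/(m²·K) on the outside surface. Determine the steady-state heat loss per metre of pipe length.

q′ ≈ 287 W/m

Radial resistances (cylindrical: R_cond = ln(r_o/r_i)/(2πkL), R_conv = 1/(h·2πrL)):
R_cast iron pipe wall = ln(183/175)/(2π×51.4×1) = 1.384×10^-4 K/W
R_calcium silicate = ln(238/183)/(2π×0.0633×1) = 0.6607 K/W
R_outer film = 1/(h_o·2πr_oL) = 1/(26.8×2π×0.238×1) = 0.02495 K/W
R_total = 0.6858 K/W
Q = ΔT/R_total = 197/0.6858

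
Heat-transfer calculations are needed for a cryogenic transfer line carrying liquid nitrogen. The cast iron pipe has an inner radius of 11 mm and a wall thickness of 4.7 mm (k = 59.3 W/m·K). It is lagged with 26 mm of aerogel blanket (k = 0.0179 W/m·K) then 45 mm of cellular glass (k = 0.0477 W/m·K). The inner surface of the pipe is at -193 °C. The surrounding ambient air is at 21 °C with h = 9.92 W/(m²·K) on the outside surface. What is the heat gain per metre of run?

Radial resistances (cylindrical: R_cond = ln(r_o/r_i)/(2πkL), R_conv = 1/(h·2πrL)):
R_cast iron pipe wall = ln(15.7/11)/(2π×59.3×1) = 9.548×10^-4 K/W
R_aerogel blanket = ln(41.7/15.7)/(2π×0.0179×1) = 8.685 K/W
R_cellular glass = ln(86.7/41.7)/(2π×0.0477×1) = 2.442 K/W
R_outer film = 1/(h_o·2πr_oL) = 1/(9.92×2π×0.0867×1) = 0.1851 K/W
R_total = 11.31 K/W
Q = ΔT/R_total = 214/11.31

q′ ≈ 18.9 W/m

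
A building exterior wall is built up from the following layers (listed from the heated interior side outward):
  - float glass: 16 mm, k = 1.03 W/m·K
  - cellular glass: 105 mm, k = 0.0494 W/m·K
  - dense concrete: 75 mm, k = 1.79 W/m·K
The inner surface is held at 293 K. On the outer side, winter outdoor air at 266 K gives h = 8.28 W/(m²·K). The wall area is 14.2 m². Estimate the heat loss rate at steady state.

Series thermal resistances:
R_float glass = L/(kA) = 0.016/(1.03×14.2) = 0.001094 K/W
R_cellular glass = L/(kA) = 0.105/(0.0494×14.2) = 0.1497 K/W
R_dense concrete = L/(kA) = 0.075/(1.79×14.2) = 0.002951 K/W
R_outer film = 1/(h_o·A) = 1/(8.28×14.2) = 0.008505 K/W
R_total = 0.1622 K/W
Q = ΔT / R_total = 27 / 0.1622

Q ≈ 166 W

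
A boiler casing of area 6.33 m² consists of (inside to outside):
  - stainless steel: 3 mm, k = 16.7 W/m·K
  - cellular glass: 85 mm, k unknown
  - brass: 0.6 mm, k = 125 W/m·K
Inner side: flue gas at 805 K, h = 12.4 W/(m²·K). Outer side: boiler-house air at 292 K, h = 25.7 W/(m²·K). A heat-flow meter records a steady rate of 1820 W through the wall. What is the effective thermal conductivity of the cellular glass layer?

Treating each layer as a thermal resistance in series:
R_inner film = 1/(h_i·A) = 1/(12.4×6.33) = 0.01274 K/W
R_stainless steel = L/(kA) = 0.003/(16.7×6.33) = 2.838×10^-5 K/W
R_brass = L/(kA) = 0.0006/(125×6.33) = 7.583×10^-7 K/W
R_outer film = 1/(h_o·A) = 1/(25.7×6.33) = 0.006147 K/W
Sum of known resistances R_other = 0.01892 K/W
Total R = ΔT/Q = 513/1820 = 0.2819 K/W
R_cellular glass = R_total − R_other = 0.263 K/W
k = L/(R·A) = 0.085/(0.263×6.33)

k ≈ 0.0511 W/(m·K)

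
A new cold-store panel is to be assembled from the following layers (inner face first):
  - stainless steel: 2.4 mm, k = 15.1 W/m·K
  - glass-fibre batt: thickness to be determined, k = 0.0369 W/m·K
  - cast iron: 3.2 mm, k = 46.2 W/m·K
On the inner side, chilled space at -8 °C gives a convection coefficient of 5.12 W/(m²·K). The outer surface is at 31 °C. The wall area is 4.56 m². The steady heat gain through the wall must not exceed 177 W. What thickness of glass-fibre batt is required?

Thermal resistances in series:
R_inner film = 1/(h_i·A) = 1/(5.12×4.56) = 0.04283 K/W
R_stainless steel = L/(kA) = 0.0024/(15.1×4.56) = 3.486×10^-5 K/W
R_cast iron = L/(kA) = 0.0032/(46.2×4.56) = 1.519×10^-5 K/W
Sum of the known resistances R_other = 0.04288 K/W
Required total resistance R_tot = ΔT/Q_allow = 39/177 = 0.2203 K/W
R_glass-fibre batt = R_tot − R_other = 0.1775 K/W
L = R·k·A = 0.1775×0.0369×4.56

L ≈ 29.9 mm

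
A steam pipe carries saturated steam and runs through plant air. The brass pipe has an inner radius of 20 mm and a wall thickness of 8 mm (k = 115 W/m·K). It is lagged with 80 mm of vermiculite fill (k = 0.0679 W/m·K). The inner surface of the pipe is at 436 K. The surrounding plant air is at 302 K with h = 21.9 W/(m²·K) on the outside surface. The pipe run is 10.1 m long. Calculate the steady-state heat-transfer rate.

Per-layer cylindrical resistances, series-summed:
R_brass pipe wall = ln(28/20)/(2π×115×10.1) = 4.611×10^-5 K/W
R_vermiculite fill = ln(108/28)/(2π×0.0679×10.1) = 0.3133 K/W
R_outer film = 1/(h_o·2πr_oL) = 1/(21.9×2π×0.108×10.1) = 0.006662 K/W
R_total = 0.32 K/W
Q = ΔT/R_total = 134/0.32

Q ≈ 419 W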